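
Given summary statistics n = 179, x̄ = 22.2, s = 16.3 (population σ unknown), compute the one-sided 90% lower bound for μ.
μ ≥ 20.63

Lower bound (one-sided):
t* = 1.286 (one-sided for 90%)
Lower bound = x̄ - t* · s/√n = 22.2 - 1.286 · 16.3/√179 = 20.63

We are 90% confident that μ ≥ 20.63.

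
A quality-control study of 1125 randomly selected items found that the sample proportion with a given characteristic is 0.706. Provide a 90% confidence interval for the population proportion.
(0.684, 0.728)

Proportion CI:
SE = √(p̂(1-p̂)/n) = √(0.706 · 0.294 / 1125) = 0.01358

z* = 1.645
Margin = z* · SE = 1.645 · 0.01358 = 0.0223

CI: 0.706 ± 0.0223 = (0.684, 0.728)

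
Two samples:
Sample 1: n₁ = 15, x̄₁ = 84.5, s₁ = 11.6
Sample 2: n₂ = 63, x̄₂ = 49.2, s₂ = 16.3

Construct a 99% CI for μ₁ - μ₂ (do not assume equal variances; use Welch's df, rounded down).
(25.27, 45.33)

Difference: x̄₁ - x̄₂ = 35.30
SE = √(s₁²/n₁ + s₂²/n₂) = √(11.6²/15 + 16.3²/63) = 3.6315
df = 28.82 → 28 (Welch–Satterthwaite, rounded down)
t* = 2.763

CI: 35.30 ± 2.763 · 3.6315 = 35.30 ± 10.03 = (25.27, 45.33)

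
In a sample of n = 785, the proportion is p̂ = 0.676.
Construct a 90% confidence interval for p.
(0.649, 0.703)

Proportion CI:
SE = √(p̂(1-p̂)/n) = √(0.676 · 0.324 / 785) = 0.01670

z* = 1.645
Margin = z* · SE = 1.645 · 0.01670 = 0.0275

CI: 0.676 ± 0.0275 = (0.649, 0.703)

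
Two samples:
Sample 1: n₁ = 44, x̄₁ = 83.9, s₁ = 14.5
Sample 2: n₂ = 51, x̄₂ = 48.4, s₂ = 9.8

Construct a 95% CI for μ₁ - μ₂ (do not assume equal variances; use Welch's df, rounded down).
(30.36, 40.64)

Difference: x̄₁ - x̄₂ = 35.50
SE = √(s₁²/n₁ + s₂²/n₂) = √(14.5²/44 + 9.8²/51) = 2.5810
df = 73.72 → 73 (Welch–Satterthwaite, rounded down)
t* = 1.993

CI: 35.50 ± 1.993 · 2.5810 = 35.50 ± 5.14 = (30.36, 40.64)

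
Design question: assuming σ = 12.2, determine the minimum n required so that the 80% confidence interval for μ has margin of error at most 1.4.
n ≥ 125

For margin E ≤ 1.4:
n ≥ (z* · σ / E)²
n ≥ (1.282 · 12.2 / 1.4)²
n ≥ 124.81

Minimum n = 125 (rounding up)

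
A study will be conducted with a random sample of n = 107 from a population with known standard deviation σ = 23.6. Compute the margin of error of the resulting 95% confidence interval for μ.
Margin of error = 4.47

Margin of error = z* · σ/√n
= 1.960 · 23.6/√107
= 1.960 · 23.6/10.3441
= 4.47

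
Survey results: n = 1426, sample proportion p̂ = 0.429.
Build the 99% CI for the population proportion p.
(0.395, 0.463)

Proportion CI:
SE = √(p̂(1-p̂)/n) = √(0.429 · 0.571 / 1426) = 0.01311

z* = 2.576
Margin = z* · SE = 2.576 · 0.01311 = 0.0338

CI: 0.429 ± 0.0338 = (0.395, 0.463)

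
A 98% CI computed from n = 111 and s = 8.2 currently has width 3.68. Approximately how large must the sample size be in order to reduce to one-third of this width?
n ≈ 999

CI width ∝ 1/√n
To reduce width by factor 3, need √n to grow by 3 → need 3² = 9 times as many samples.

Current: n = 111, width = 3.68
New: n = 999, width ≈ 1.21

Width reduced by factor of 3.68/1.21 = 3.04.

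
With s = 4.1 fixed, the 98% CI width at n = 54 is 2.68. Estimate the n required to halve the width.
n ≈ 216

CI width ∝ 1/√n
To reduce width by factor 2, need √n to grow by 2 → need 2² = 4 times as many samples.

Current: n = 54, width = 2.68
New: n = 216, width ≈ 1.31

Width reduced by factor of 2.68/1.31 = 2.05.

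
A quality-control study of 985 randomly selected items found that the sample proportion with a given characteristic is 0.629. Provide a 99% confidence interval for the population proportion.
(0.589, 0.669)

Proportion CI:
SE = √(p̂(1-p̂)/n) = √(0.629 · 0.371 / 985) = 0.01539

z* = 2.576
Margin = z* · SE = 2.576 · 0.01539 = 0.0396

CI: 0.629 ± 0.0396 = (0.589, 0.669)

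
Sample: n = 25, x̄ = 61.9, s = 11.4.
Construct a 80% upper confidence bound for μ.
μ ≤ 63.85

Upper bound (one-sided):
t* = 0.857 (one-sided for 80%)
Upper bound = x̄ + t* · s/√n = 61.9 + 0.857 · 11.4/√25 = 63.85

We are 80% confident that μ ≤ 63.85.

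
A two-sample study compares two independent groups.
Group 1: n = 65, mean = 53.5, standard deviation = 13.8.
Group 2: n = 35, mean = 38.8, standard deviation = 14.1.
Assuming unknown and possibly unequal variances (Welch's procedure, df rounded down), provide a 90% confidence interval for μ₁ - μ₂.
(9.81, 19.59)

Difference: x̄₁ - x̄₂ = 14.70
SE = √(s₁²/n₁ + s₂²/n₂) = √(13.8²/65 + 14.1²/35) = 2.9343
df = 68.45 → 68 (Welch–Satterthwaite, rounded down)
t* = 1.668

CI: 14.70 ± 1.668 · 2.9343 = 14.70 ± 4.89 = (9.81, 19.59)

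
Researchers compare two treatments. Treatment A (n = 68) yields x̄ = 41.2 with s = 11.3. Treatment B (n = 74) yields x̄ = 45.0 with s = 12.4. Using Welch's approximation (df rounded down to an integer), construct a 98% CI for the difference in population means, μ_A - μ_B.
(-8.48, 0.88)

Difference: x̄₁ - x̄₂ = -3.80
SE = √(s₁²/n₁ + s₂²/n₂) = √(11.3²/68 + 12.4²/74) = 1.9889
df = 139.99 → 139 (Welch–Satterthwaite, rounded down)
t* = 2.353

CI: -3.80 ± 2.353 · 1.9889 = -3.80 ± 4.68 = (-8.48, 0.88)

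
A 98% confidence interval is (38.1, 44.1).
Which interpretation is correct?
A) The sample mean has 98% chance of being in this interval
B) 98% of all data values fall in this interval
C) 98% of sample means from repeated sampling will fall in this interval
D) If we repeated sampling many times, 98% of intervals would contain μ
D

A) Wrong — x̄ is observed and sits in the interval by construction.
B) Wrong — a CI is about the parameter μ, not individual data values.
C) Wrong — coverage applies to intervals containing μ, not to future x̄ values.
D) Correct — this is the frequentist long-run coverage interpretation.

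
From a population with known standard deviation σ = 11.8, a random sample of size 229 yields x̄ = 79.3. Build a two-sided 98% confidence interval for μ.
(77.49, 81.11)

z-interval (σ known):
z* = 2.326 for 98% confidence

Margin of error = z* · σ/√n = 2.326 · 11.8/√229 = 1.81

CI: (79.3 - 1.81, 79.3 + 1.81) = (77.49, 81.11)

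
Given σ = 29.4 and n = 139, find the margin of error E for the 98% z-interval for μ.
Margin of error = 5.80

Margin of error = z* · σ/√n
= 2.326 · 29.4/√139
= 2.326 · 29.4/11.7898
= 5.80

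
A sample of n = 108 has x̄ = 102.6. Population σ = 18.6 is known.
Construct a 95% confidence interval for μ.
(99.09, 106.11)

z-interval (σ known):
z* = 1.960 for 95% confidence

Margin of error = z* · σ/√n = 1.960 · 18.6/√108 = 3.51

CI: (102.6 - 3.51, 102.6 + 3.51) = (99.09, 106.11)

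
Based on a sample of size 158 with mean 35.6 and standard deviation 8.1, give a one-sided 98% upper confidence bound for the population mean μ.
μ ≤ 36.93

Upper bound (one-sided):
t* = 2.071 (one-sided for 98%)
Upper bound = x̄ + t* · s/√n = 35.6 + 2.071 · 8.1/√158 = 36.93

We are 98% confident that μ ≤ 36.93.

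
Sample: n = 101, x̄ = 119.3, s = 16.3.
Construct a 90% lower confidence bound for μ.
μ ≥ 117.21

Lower bound (one-sided):
t* = 1.290 (one-sided for 90%)
Lower bound = x̄ - t* · s/√n = 119.3 - 1.290 · 16.3/√101 = 117.21

We are 90% confident that μ ≥ 117.21.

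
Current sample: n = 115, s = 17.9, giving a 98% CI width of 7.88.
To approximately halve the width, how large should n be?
n ≈ 460

CI width ∝ 1/√n
To reduce width by factor 2, need √n to grow by 2 → need 2² = 4 times as many samples.

Current: n = 115, width = 7.88
New: n = 460, width ≈ 3.90

Width reduced by factor of 7.88/3.90 = 2.02.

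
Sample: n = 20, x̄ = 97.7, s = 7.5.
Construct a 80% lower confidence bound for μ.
μ ≥ 96.26

Lower bound (one-sided):
t* = 0.861 (one-sided for 80%)
Lower bound = x̄ - t* · s/√n = 97.7 - 0.861 · 7.5/√20 = 96.26

We are 80% confident that μ ≥ 96.26.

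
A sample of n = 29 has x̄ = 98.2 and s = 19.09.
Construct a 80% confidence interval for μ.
(93.55, 102.85)

t-interval (σ unknown):
df = n - 1 = 28
t* = 1.313 for 80% confidence

Margin of error = t* · s/√n = 1.313 · 19.09/√29 = 4.65

CI: (93.55, 102.85)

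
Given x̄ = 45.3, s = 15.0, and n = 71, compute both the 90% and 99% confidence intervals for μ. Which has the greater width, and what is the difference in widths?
99% CI is wider by 3.49

df = 70
90% CI: t* = 1.667, (42.33, 48.27), width = 2 · t* · s/√n = 5.94
99% CI: t* = 2.648, (40.59, 50.01), width = 2 · t* · s/√n = 9.43

The 99% CI is wider by 9.43 - 5.94 = 3.49.
Higher confidence requires a wider interval.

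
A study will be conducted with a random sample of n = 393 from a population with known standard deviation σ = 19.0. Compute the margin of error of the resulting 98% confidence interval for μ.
Margin of error = 2.23

Margin of error = z* · σ/√n
= 2.326 · 19.0/√393
= 2.326 · 19.0/19.8242
= 2.23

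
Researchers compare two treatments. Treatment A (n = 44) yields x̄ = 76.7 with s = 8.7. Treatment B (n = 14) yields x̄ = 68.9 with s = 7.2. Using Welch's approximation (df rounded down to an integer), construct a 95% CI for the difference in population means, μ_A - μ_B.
(3.01, 12.59)

Difference: x̄₁ - x̄₂ = 7.80
SE = √(s₁²/n₁ + s₂²/n₂) = √(8.7²/44 + 7.2²/14) = 2.3288
df = 26.18 → 26 (Welch–Satterthwaite, rounded down)
t* = 2.056

CI: 7.80 ± 2.056 · 2.3288 = 7.80 ± 4.79 = (3.01, 12.59)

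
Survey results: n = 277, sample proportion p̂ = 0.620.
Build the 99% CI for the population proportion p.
(0.545, 0.695)

Proportion CI:
SE = √(p̂(1-p̂)/n) = √(0.620 · 0.380 / 277) = 0.02916

z* = 2.576
Margin = z* · SE = 2.576 · 0.02916 = 0.0751

CI: 0.620 ± 0.0751 = (0.545, 0.695)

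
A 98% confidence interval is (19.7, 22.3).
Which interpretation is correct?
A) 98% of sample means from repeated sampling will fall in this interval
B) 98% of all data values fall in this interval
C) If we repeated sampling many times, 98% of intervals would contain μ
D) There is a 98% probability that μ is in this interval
C

A) Wrong — coverage applies to intervals containing μ, not to future x̄ values.
B) Wrong — a CI is about the parameter μ, not individual data values.
C) Correct — this is the frequentist long-run coverage interpretation.
D) Wrong — μ is fixed; the randomness lives in the interval, not in μ.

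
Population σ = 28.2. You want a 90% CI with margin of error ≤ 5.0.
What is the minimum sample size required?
n ≥ 87

For margin E ≤ 5.0:
n ≥ (z* · σ / E)²
n ≥ (1.645 · 28.2 / 5.0)²
n ≥ 86.08

Minimum n = 87 (rounding up)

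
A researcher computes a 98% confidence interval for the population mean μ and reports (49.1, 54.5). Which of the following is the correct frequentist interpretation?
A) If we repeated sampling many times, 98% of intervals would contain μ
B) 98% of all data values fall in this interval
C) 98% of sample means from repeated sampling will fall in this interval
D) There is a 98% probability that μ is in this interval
A

A) Correct — this is the frequentist long-run coverage interpretation.
B) Wrong — a CI is about the parameter μ, not individual data values.
C) Wrong — coverage applies to intervals containing μ, not to future x̄ values.
D) Wrong — μ is fixed; the randomness lives in the interval, not in μ.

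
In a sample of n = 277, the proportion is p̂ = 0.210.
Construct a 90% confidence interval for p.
(0.170, 0.250)

Proportion CI:
SE = √(p̂(1-p̂)/n) = √(0.210 · 0.790 / 277) = 0.02447

z* = 1.645
Margin = z* · SE = 1.645 · 0.02447 = 0.0403

CI: 0.210 ± 0.0403 = (0.170, 0.250)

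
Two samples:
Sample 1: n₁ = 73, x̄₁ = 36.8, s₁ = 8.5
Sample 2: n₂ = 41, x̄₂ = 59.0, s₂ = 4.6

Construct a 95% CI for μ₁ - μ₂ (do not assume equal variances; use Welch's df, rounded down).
(-24.63, -19.77)

Difference: x̄₁ - x̄₂ = -22.20
SE = √(s₁²/n₁ + s₂²/n₂) = √(8.5²/73 + 4.6²/41) = 1.2271
df = 111.90 → 111 (Welch–Satterthwaite, rounded down)
t* = 1.982

CI: -22.20 ± 1.982 · 1.2271 = -22.20 ± 2.43 = (-24.63, -19.77)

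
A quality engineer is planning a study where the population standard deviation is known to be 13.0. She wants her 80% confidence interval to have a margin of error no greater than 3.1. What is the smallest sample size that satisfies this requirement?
n ≥ 29

For margin E ≤ 3.1:
n ≥ (z* · σ / E)²
n ≥ (1.282 · 13.0 / 3.1)²
n ≥ 28.90

Minimum n = 29 (rounding up)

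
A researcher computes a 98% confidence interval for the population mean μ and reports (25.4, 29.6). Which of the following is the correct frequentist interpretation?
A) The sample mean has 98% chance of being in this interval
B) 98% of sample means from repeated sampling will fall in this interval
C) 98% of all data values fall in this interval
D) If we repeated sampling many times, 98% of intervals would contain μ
D

A) Wrong — x̄ is observed and sits in the interval by construction.
B) Wrong — coverage applies to intervals containing μ, not to future x̄ values.
C) Wrong — a CI is about the parameter μ, not individual data values.
D) Correct — this is the frequentist long-run coverage interpretation.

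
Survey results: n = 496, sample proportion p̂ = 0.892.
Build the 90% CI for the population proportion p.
(0.869, 0.915)

Proportion CI:
SE = √(p̂(1-p̂)/n) = √(0.892 · 0.108 / 496) = 0.01394

z* = 1.645
Margin = z* · SE = 1.645 · 0.01394 = 0.0229

CI: 0.892 ± 0.0229 = (0.869, 0.915)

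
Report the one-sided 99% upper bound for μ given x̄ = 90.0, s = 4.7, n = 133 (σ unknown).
μ ≤ 90.96

Upper bound (one-sided):
t* = 2.355 (one-sided for 99%)
Upper bound = x̄ + t* · s/√n = 90.0 + 2.355 · 4.7/√133 = 90.96

We are 99% confident that μ ≤ 90.96.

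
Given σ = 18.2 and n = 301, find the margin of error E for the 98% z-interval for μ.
Margin of error = 2.44

Margin of error = z* · σ/√n
= 2.326 · 18.2/√301
= 2.326 · 18.2/17.3494
= 2.44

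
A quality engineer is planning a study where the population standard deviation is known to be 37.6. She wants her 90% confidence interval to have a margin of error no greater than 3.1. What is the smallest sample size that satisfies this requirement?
n ≥ 399

For margin E ≤ 3.1:
n ≥ (z* · σ / E)²
n ≥ (1.645 · 37.6 / 3.1)²
n ≥ 398.09

Minimum n = 399 (rounding up)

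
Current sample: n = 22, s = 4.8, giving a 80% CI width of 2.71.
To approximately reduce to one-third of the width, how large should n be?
n ≈ 198

CI width ∝ 1/√n
To reduce width by factor 3, need √n to grow by 3 → need 3² = 9 times as many samples.

Current: n = 22, width = 2.71
New: n = 198, width ≈ 0.88

Width reduced by factor of 2.71/0.88 = 3.08.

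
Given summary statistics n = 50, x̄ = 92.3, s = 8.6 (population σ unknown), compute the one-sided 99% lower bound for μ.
μ ≥ 89.37

Lower bound (one-sided):
t* = 2.405 (one-sided for 99%)
Lower bound = x̄ - t* · s/√n = 92.3 - 2.405 · 8.6/√50 = 89.37

We are 99% confident that μ ≥ 89.37.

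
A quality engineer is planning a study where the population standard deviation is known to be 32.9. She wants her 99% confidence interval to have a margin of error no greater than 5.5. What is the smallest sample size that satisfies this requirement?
n ≥ 238

For margin E ≤ 5.5:
n ≥ (z* · σ / E)²
n ≥ (2.576 · 32.9 / 5.5)²
n ≥ 237.44

Minimum n = 238 (rounding up)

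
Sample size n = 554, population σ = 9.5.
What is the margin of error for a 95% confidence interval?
Margin of error = 0.79

Margin of error = z* · σ/√n
= 1.960 · 9.5/√554
= 1.960 · 9.5/23.5372
= 0.79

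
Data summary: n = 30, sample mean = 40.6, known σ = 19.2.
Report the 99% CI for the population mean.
(31.57, 49.63)

z-interval (σ known):
z* = 2.576 for 99% confidence

Margin of error = z* · σ/√n = 2.576 · 19.2/√30 = 9.03

CI: (40.6 - 9.03, 40.6 + 9.03) = (31.57, 49.63)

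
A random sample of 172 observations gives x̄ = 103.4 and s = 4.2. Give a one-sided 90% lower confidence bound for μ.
μ ≥ 102.99

Lower bound (one-sided):
t* = 1.287 (one-sided for 90%)
Lower bound = x̄ - t* · s/√n = 103.4 - 1.287 · 4.2/√172 = 102.99

We are 90% confident that μ ≥ 102.99.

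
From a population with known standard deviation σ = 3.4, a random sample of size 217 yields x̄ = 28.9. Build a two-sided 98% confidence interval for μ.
(28.36, 29.44)

z-interval (σ known):
z* = 2.326 for 98% confidence

Margin of error = z* · σ/√n = 2.326 · 3.4/√217 = 0.54

CI: (28.9 - 0.54, 28.9 + 0.54) = (28.36, 29.44)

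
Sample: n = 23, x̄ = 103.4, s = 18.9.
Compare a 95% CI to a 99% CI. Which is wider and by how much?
99% CI is wider by 5.87

df = 22
95% CI: t* = 2.074, (95.23, 111.57), width = 2 · t* · s/√n = 16.35
99% CI: t* = 2.819, (92.29, 114.51), width = 2 · t* · s/√n = 22.22

The 99% CI is wider by 22.22 - 16.35 = 5.87.
Higher confidence requires a wider interval.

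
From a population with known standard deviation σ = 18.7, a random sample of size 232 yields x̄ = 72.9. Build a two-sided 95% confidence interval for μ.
(70.49, 75.31)

z-interval (σ known):
z* = 1.960 for 95% confidence

Margin of error = z* · σ/√n = 1.960 · 18.7/√232 = 2.41

CI: (72.9 - 2.41, 72.9 + 2.41) = (70.49, 75.31)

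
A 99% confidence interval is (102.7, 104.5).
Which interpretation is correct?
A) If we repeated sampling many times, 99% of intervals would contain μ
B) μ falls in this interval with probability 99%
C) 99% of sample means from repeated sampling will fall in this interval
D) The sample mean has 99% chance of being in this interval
A

A) Correct — this is the frequentist long-run coverage interpretation.
B) Wrong — μ is fixed; the randomness lives in the interval, not in μ.
C) Wrong — coverage applies to intervals containing μ, not to future x̄ values.
D) Wrong — x̄ is observed and sits in the interval by construction.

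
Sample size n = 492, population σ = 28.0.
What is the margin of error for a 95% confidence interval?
Margin of error = 2.47

Margin of error = z* · σ/√n
= 1.960 · 28.0/√492
= 1.960 · 28.0/22.1811
= 2.47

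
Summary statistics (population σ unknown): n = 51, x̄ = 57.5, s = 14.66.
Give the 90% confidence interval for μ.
(54.06, 60.94)

t-interval (σ unknown):
df = n - 1 = 50
t* = 1.676 for 90% confidence

Margin of error = t* · s/√n = 1.676 · 14.66/√51 = 3.44

CI: (54.06, 60.94)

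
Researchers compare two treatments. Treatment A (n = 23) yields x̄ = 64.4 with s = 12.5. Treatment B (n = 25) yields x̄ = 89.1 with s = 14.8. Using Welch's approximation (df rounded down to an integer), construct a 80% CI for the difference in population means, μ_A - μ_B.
(-29.83, -19.57)

Difference: x̄₁ - x̄₂ = -24.70
SE = √(s₁²/n₁ + s₂²/n₂) = √(12.5²/23 + 14.8²/25) = 3.9440
df = 45.68 → 45 (Welch–Satterthwaite, rounded down)
t* = 1.301

CI: -24.70 ± 1.301 · 3.9440 = -24.70 ± 5.13 = (-29.83, -19.57)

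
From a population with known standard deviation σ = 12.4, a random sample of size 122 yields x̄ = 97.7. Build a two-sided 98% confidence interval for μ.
(95.09, 100.31)

z-interval (σ known):
z* = 2.326 for 98% confidence

Margin of error = z* · σ/√n = 2.326 · 12.4/√122 = 2.61

CI: (97.7 - 2.61, 97.7 + 2.61) = (95.09, 100.31)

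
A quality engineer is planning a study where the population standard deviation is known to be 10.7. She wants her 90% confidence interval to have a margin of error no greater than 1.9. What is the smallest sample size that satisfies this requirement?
n ≥ 86

For margin E ≤ 1.9:
n ≥ (z* · σ / E)²
n ≥ (1.645 · 10.7 / 1.9)²
n ≥ 85.82

Minimum n = 86 (rounding up)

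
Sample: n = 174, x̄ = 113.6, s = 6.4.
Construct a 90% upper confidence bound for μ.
μ ≤ 114.22

Upper bound (one-sided):
t* = 1.286 (one-sided for 90%)
Upper bound = x̄ + t* · s/√n = 113.6 + 1.286 · 6.4/√174 = 114.22

We are 90% confident that μ ≤ 114.22.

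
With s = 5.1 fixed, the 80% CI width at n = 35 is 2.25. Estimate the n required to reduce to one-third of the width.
n ≈ 315

CI width ∝ 1/√n
To reduce width by factor 3, need √n to grow by 3 → need 3² = 9 times as many samples.

Current: n = 35, width = 2.25
New: n = 315, width ≈ 0.74

Width reduced by factor of 2.25/0.74 = 3.04.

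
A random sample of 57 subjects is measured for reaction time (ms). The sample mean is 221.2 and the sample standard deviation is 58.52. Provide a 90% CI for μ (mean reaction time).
(208.23, 234.17)

t-interval (σ unknown):
df = n - 1 = 56
t* = 1.673 for 90% confidence

Margin of error = t* · s/√n = 1.673 · 58.52/√57 = 12.97

CI: (208.23, 234.17)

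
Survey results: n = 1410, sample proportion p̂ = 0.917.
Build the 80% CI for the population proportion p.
(0.908, 0.926)

Proportion CI:
SE = √(p̂(1-p̂)/n) = √(0.917 · 0.083 / 1410) = 0.00735

z* = 1.282
Margin = z* · SE = 1.282 · 0.00735 = 0.0094

CI: 0.917 ± 0.0094 = (0.908, 0.926)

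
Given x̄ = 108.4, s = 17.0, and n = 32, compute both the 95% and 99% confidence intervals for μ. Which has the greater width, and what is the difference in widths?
99% CI is wider by 4.23

df = 31
95% CI: t* = 2.040, (102.27, 114.53), width = 2 · t* · s/√n = 12.26
99% CI: t* = 2.744, (100.15, 116.65), width = 2 · t* · s/√n = 16.49

The 99% CI is wider by 16.49 - 12.26 = 4.23.
Higher confidence requires a wider interval.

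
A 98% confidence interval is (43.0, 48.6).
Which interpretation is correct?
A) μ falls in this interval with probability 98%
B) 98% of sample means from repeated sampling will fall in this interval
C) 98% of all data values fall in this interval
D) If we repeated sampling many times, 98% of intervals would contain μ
D

A) Wrong — μ is fixed; the randomness lives in the interval, not in μ.
B) Wrong — coverage applies to intervals containing μ, not to future x̄ values.
C) Wrong — a CI is about the parameter μ, not individual data values.
D) Correct — this is the frequentist long-run coverage interpretation.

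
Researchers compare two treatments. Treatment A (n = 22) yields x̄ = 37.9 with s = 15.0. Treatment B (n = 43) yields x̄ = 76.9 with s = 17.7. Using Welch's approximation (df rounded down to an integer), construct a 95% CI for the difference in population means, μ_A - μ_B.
(-47.41, -30.59)

Difference: x̄₁ - x̄₂ = -39.00
SE = √(s₁²/n₁ + s₂²/n₂) = √(15.0²/22 + 17.7²/43) = 4.1849
df = 49.11 → 49 (Welch–Satterthwaite, rounded down)
t* = 2.010

CI: -39.00 ± 2.010 · 4.1849 = -39.00 ± 8.41 = (-47.41, -30.59)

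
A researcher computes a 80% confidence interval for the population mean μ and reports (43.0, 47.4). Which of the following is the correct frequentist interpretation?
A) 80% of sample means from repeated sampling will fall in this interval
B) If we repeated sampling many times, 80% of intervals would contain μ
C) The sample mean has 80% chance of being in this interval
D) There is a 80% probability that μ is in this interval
B

A) Wrong — coverage applies to intervals containing μ, not to future x̄ values.
B) Correct — this is the frequentist long-run coverage interpretation.
C) Wrong — x̄ is observed and sits in the interval by construction.
D) Wrong — μ is fixed; the randomness lives in the interval, not in μ.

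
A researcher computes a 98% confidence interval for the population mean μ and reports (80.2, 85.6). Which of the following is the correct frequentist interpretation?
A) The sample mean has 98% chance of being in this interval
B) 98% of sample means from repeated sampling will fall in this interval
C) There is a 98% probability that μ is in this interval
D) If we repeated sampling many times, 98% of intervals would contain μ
D

A) Wrong — x̄ is observed and sits in the interval by construction.
B) Wrong — coverage applies to intervals containing μ, not to future x̄ values.
C) Wrong — μ is fixed; the randomness lives in the interval, not in μ.
D) Correct — this is the frequentist long-run coverage interpretation.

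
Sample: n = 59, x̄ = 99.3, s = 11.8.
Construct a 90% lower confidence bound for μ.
μ ≥ 97.31

Lower bound (one-sided):
t* = 1.296 (one-sided for 90%)
Lower bound = x̄ - t* · s/√n = 99.3 - 1.296 · 11.8/√59 = 97.31

We are 90% confident that μ ≥ 97.31.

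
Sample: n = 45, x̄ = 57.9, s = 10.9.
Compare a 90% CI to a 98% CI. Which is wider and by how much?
98% CI is wider by 2.38

df = 44
90% CI: t* = 1.680, (55.17, 60.63), width = 2 · t* · s/√n = 5.46
98% CI: t* = 2.414, (53.98, 61.82), width = 2 · t* · s/√n = 7.84

The 98% CI is wider by 7.84 - 5.46 = 2.38.
Higher confidence requires a wider interval.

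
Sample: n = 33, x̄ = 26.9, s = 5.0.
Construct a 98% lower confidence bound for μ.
μ ≥ 25.04

Lower bound (one-sided):
t* = 2.141 (one-sided for 98%)
Lower bound = x̄ - t* · s/√n = 26.9 - 2.141 · 5.0/√33 = 25.04

We are 98% confident that μ ≥ 25.04.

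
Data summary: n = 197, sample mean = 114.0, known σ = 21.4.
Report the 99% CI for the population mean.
(110.07, 117.93)

z-interval (σ known):
z* = 2.576 for 99% confidence

Margin of error = z* · σ/√n = 2.576 · 21.4/√197 = 3.93

CI: (114.0 - 3.93, 114.0 + 3.93) = (110.07, 117.93)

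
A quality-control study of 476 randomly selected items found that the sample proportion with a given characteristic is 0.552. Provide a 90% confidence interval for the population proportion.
(0.515, 0.589)

Proportion CI:
SE = √(p̂(1-p̂)/n) = √(0.552 · 0.448 / 476) = 0.02279

z* = 1.645
Margin = z* · SE = 1.645 · 0.02279 = 0.0375

CI: 0.552 ± 0.0375 = (0.515, 0.589)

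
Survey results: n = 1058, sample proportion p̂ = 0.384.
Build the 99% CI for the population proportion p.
(0.345, 0.423)

Proportion CI:
SE = √(p̂(1-p̂)/n) = √(0.384 · 0.616 / 1058) = 0.01495

z* = 2.576
Margin = z* · SE = 2.576 · 0.01495 = 0.0385

CI: 0.384 ± 0.0385 = (0.345, 0.423)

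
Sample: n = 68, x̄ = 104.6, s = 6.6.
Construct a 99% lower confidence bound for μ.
μ ≥ 102.69

Lower bound (one-sided):
t* = 2.383 (one-sided for 99%)
Lower bound = x̄ - t* · s/√n = 104.6 - 2.383 · 6.6/√68 = 102.69

We are 99% confident that μ ≥ 102.69.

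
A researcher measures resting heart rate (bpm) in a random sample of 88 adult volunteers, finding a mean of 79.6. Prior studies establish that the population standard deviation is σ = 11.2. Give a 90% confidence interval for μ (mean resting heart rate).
(77.64, 81.56)

z-interval (σ known):
z* = 1.645 for 90% confidence

Margin of error = z* · σ/√n = 1.645 · 11.2/√88 = 1.96

CI: (79.6 - 1.96, 79.6 + 1.96) = (77.64, 81.56)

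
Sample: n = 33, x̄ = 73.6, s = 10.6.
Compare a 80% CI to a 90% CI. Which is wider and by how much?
90% CI is wider by 1.42

df = 32
80% CI: t* = 1.309, (71.18, 76.02), width = 2 · t* · s/√n = 4.83
90% CI: t* = 1.694, (70.47, 76.73), width = 2 · t* · s/√n = 6.25

The 90% CI is wider by 6.25 - 4.83 = 1.42.
Higher confidence requires a wider interval.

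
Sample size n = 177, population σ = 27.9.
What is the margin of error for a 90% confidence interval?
Margin of error = 3.45

Margin of error = z* · σ/√n
= 1.645 · 27.9/√177
= 1.645 · 27.9/13.3041
= 3.45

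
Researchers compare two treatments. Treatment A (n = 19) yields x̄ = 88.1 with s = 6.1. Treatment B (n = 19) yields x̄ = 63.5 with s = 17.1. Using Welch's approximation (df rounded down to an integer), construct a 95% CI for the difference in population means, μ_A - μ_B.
(15.96, 33.24)

Difference: x̄₁ - x̄₂ = 24.60
SE = √(s₁²/n₁ + s₂²/n₂) = √(6.1²/19 + 17.1²/19) = 4.1651
df = 22.51 → 22 (Welch–Satterthwaite, rounded down)
t* = 2.074

CI: 24.60 ± 2.074 · 4.1651 = 24.60 ± 8.64 = (15.96, 33.24)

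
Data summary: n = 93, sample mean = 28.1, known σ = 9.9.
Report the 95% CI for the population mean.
(26.09, 30.11)

z-interval (σ known):
z* = 1.960 for 95% confidence

Margin of error = z* · σ/√n = 1.960 · 9.9/√93 = 2.01

CI: (28.1 - 2.01, 28.1 + 2.01) = (26.09, 30.11)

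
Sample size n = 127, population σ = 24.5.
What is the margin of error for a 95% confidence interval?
Margin of error = 4.26

Margin of error = z* · σ/√n
= 1.960 · 24.5/√127
= 1.960 · 24.5/11.2694
= 4.26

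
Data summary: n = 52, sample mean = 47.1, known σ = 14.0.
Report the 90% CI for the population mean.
(43.91, 50.29)

z-interval (σ known):
z* = 1.645 for 90% confidence

Margin of error = z* · σ/√n = 1.645 · 14.0/√52 = 3.19

CI: (47.1 - 3.19, 47.1 + 3.19) = (43.91, 50.29)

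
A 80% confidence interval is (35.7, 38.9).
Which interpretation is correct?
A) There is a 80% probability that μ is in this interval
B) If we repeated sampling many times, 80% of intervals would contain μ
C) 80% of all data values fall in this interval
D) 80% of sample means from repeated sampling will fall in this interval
B

A) Wrong — μ is fixed; the randomness lives in the interval, not in μ.
B) Correct — this is the frequentist long-run coverage interpretation.
C) Wrong — a CI is about the parameter μ, not individual data values.
D) Wrong — coverage applies to intervals containing μ, not to future x̄ values.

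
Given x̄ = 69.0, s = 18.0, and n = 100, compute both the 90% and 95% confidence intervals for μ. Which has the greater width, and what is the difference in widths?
95% CI is wider by 1.16

df = 99
90% CI: t* = 1.660, (66.01, 71.99), width = 2 · t* · s/√n = 5.98
95% CI: t* = 1.984, (65.43, 72.57), width = 2 · t* · s/√n = 7.14

The 95% CI is wider by 7.14 - 5.98 = 1.16.
Higher confidence requires a wider interval.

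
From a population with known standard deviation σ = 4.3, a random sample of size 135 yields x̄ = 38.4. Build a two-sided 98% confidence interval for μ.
(37.54, 39.26)

z-interval (σ known):
z* = 2.326 for 98% confidence

Margin of error = z* · σ/√n = 2.326 · 4.3/√135 = 0.86

CI: (38.4 - 0.86, 38.4 + 0.86) = (37.54, 39.26)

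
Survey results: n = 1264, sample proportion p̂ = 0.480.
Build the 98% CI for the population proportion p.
(0.447, 0.513)

Proportion CI:
SE = √(p̂(1-p̂)/n) = √(0.480 · 0.520 / 1264) = 0.01405

z* = 2.326
Margin = z* · SE = 2.326 · 0.01405 = 0.0327

CI: 0.480 ± 0.0327 = (0.447, 0.513)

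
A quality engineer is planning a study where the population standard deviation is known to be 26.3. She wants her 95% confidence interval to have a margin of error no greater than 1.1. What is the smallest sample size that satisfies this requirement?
n ≥ 2197

For margin E ≤ 1.1:
n ≥ (z* · σ / E)²
n ≥ (1.960 · 26.3 / 1.1)²
n ≥ 2196.03

Minimum n = 2197 (rounding up)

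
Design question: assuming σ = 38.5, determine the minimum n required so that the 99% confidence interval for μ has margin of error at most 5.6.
n ≥ 314

For margin E ≤ 5.6:
n ≥ (z* · σ / E)²
n ≥ (2.576 · 38.5 / 5.6)²
n ≥ 313.64

Minimum n = 314 (rounding up)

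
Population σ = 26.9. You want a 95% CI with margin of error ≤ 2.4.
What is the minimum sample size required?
n ≥ 483

For margin E ≤ 2.4:
n ≥ (z* · σ / E)²
n ≥ (1.960 · 26.9 / 2.4)²
n ≥ 482.61

Minimum n = 483 (rounding up)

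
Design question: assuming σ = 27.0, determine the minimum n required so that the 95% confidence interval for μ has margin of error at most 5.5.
n ≥ 93

For margin E ≤ 5.5:
n ≥ (z* · σ / E)²
n ≥ (1.960 · 27.0 / 5.5)²
n ≥ 92.58

Minimum n = 93 (rounding up)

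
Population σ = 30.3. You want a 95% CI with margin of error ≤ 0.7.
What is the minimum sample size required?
n ≥ 7198

For margin E ≤ 0.7:
n ≥ (z* · σ / E)²
n ≥ (1.960 · 30.3 / 0.7)²
n ≥ 7197.83

Minimum n = 7198 (rounding up)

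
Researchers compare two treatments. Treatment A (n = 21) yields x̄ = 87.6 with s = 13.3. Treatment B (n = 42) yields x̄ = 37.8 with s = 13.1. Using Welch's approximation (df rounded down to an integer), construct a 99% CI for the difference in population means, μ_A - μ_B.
(40.22, 59.38)

Difference: x̄₁ - x̄₂ = 49.80
SE = √(s₁²/n₁ + s₂²/n₂) = √(13.3²/21 + 13.1²/42) = 3.5368
df = 39.57 → 39 (Welch–Satterthwaite, rounded down)
t* = 2.708

CI: 49.80 ± 2.708 · 3.5368 = 49.80 ± 9.58 = (40.22, 59.38)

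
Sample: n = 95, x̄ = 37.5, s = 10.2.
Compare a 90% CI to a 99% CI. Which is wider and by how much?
99% CI is wider by 2.02

df = 94
90% CI: t* = 1.661, (35.76, 39.24), width = 2 · t* · s/√n = 3.48
99% CI: t* = 2.629, (34.75, 40.25), width = 2 · t* · s/√n = 5.50

The 99% CI is wider by 5.50 - 3.48 = 2.02.
Higher confidence requires a wider interval.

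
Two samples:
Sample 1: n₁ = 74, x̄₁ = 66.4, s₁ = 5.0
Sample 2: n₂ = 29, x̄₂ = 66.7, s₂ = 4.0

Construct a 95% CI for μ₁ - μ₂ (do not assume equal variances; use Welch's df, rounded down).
(-2.18, 1.58)

Difference: x̄₁ - x̄₂ = -0.30
SE = √(s₁²/n₁ + s₂²/n₂) = √(5.0²/74 + 4.0²/29) = 0.9432
df = 63.64 → 63 (Welch–Satterthwaite, rounded down)
t* = 1.998

CI: -0.30 ± 1.998 · 0.9432 = -0.30 ± 1.88 = (-2.18, 1.58)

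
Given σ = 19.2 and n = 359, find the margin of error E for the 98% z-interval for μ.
Margin of error = 2.36

Margin of error = z* · σ/√n
= 2.326 · 19.2/√359
= 2.326 · 19.2/18.9473
= 2.36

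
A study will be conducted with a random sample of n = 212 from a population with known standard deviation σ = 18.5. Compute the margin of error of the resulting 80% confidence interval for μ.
Margin of error = 1.63

Margin of error = z* · σ/√n
= 1.282 · 18.5/√212
= 1.282 · 18.5/14.5602
= 1.63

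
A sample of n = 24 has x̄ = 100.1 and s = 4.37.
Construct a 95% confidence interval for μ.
(98.25, 101.95)

t-interval (σ unknown):
df = n - 1 = 23
t* = 2.069 for 95% confidence

Margin of error = t* · s/√n = 2.069 · 4.37/√24 = 1.85

CI: (98.25, 101.95)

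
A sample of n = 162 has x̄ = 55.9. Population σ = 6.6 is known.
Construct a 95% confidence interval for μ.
(54.88, 56.92)

z-interval (σ known):
z* = 1.960 for 95% confidence

Margin of error = z* · σ/√n = 1.960 · 6.6/√162 = 1.02

CI: (55.9 - 1.02, 55.9 + 1.02) = (54.88, 56.92)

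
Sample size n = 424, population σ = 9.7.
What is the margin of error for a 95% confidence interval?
Margin of error = 0.92

Margin of error = z* · σ/√n
= 1.960 · 9.7/√424
= 1.960 · 9.7/20.5913
= 0.92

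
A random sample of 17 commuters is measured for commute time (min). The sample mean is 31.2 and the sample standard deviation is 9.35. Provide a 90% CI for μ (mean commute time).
(27.24, 35.16)

t-interval (σ unknown):
df = n - 1 = 16
t* = 1.746 for 90% confidence

Margin of error = t* · s/√n = 1.746 · 9.35/√17 = 3.96

CI: (27.24, 35.16)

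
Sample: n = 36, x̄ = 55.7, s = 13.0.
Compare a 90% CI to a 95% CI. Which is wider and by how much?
95% CI is wider by 1.48

df = 35
90% CI: t* = 1.690, (52.04, 59.36), width = 2 · t* · s/√n = 7.32
95% CI: t* = 2.030, (51.30, 60.10), width = 2 · t* · s/√n = 8.80

The 95% CI is wider by 8.80 - 7.32 = 1.48.
Higher confidence requires a wider interval.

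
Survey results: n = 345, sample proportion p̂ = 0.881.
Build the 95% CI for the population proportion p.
(0.847, 0.915)

Proportion CI:
SE = √(p̂(1-p̂)/n) = √(0.881 · 0.119 / 345) = 0.01743

z* = 1.960
Margin = z* · SE = 1.960 · 0.01743 = 0.0342

CI: 0.881 ± 0.0342 = (0.847, 0.915)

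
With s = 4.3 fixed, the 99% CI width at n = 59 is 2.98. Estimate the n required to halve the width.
n ≈ 236

CI width ∝ 1/√n
To reduce width by factor 2, need √n to grow by 2 → need 2² = 4 times as many samples.

Current: n = 59, width = 2.98
New: n = 236, width ≈ 1.45

Width reduced by factor of 2.98/1.45 = 2.06.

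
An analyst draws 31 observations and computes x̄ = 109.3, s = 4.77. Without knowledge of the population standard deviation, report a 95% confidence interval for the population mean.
(107.55, 111.05)

t-interval (σ unknown):
df = n - 1 = 30
t* = 2.042 for 95% confidence

Margin of error = t* · s/√n = 2.042 · 4.77/√31 = 1.75

CI: (107.55, 111.05)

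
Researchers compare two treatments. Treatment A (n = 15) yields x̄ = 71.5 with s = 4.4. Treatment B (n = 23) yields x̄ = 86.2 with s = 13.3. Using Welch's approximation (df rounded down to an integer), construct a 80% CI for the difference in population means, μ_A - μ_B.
(-18.63, -10.77)

Difference: x̄₁ - x̄₂ = -14.70
SE = √(s₁²/n₁ + s₂²/n₂) = √(4.4²/15 + 13.3²/23) = 2.9969
df = 28.73 → 28 (Welch–Satterthwaite, rounded down)
t* = 1.313

CI: -14.70 ± 1.313 · 2.9969 = -14.70 ± 3.93 = (-18.63, -10.77)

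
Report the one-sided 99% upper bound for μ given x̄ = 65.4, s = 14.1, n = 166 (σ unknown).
μ ≤ 67.97

Upper bound (one-sided):
t* = 2.349 (one-sided for 99%)
Upper bound = x̄ + t* · s/√n = 65.4 + 2.349 · 14.1/√166 = 67.97

We are 99% confident that μ ≤ 67.97.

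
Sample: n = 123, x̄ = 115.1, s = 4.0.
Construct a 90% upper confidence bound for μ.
μ ≤ 115.56

Upper bound (one-sided):
t* = 1.289 (one-sided for 90%)
Upper bound = x̄ + t* · s/√n = 115.1 + 1.289 · 4.0/√123 = 115.56

We are 90% confident that μ ≤ 115.56.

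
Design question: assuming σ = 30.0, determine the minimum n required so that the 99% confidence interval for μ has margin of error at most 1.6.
n ≥ 2333

For margin E ≤ 1.6:
n ≥ (z* · σ / E)²
n ≥ (2.576 · 30.0 / 1.6)²
n ≥ 2332.89

Minimum n = 2333 (rounding up)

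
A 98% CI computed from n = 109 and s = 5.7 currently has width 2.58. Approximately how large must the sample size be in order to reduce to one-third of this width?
n ≈ 981

CI width ∝ 1/√n
To reduce width by factor 3, need √n to grow by 3 → need 3² = 9 times as many samples.

Current: n = 109, width = 2.58
New: n = 981, width ≈ 0.85

Width reduced by factor of 2.58/0.85 = 3.04.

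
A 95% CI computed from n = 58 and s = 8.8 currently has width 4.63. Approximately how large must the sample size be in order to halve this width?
n ≈ 232

CI width ∝ 1/√n
To reduce width by factor 2, need √n to grow by 2 → need 2² = 4 times as many samples.

Current: n = 58, width = 4.63
New: n = 232, width ≈ 2.28

Width reduced by factor of 4.63/2.28 = 2.03.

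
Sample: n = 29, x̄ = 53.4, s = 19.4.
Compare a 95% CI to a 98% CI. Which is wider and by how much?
98% CI is wider by 3.01

df = 28
95% CI: t* = 2.048, (46.02, 60.78), width = 2 · t* · s/√n = 14.76
98% CI: t* = 2.467, (44.51, 62.29), width = 2 · t* · s/√n = 17.77

The 98% CI is wider by 17.77 - 14.76 = 3.01.
Higher confidence requires a wider interval.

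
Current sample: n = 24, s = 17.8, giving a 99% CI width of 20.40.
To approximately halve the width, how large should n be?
n ≈ 96

CI width ∝ 1/√n
To reduce width by factor 2, need √n to grow by 2 → need 2² = 4 times as many samples.

Current: n = 24, width = 20.40
New: n = 96, width ≈ 9.55

Width reduced by factor of 20.40/9.55 = 2.14.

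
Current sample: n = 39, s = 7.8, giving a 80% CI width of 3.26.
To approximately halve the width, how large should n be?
n ≈ 156

CI width ∝ 1/√n
To reduce width by factor 2, need √n to grow by 2 → need 2² = 4 times as many samples.

Current: n = 39, width = 3.26
New: n = 156, width ≈ 1.61

Width reduced by factor of 3.26/1.61 = 2.02.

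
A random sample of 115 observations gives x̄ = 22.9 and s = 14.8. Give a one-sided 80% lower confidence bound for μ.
μ ≥ 21.73

Lower bound (one-sided):
t* = 0.845 (one-sided for 80%)
Lower bound = x̄ - t* · s/√n = 22.9 - 0.845 · 14.8/√115 = 21.73

We are 80% confident that μ ≥ 21.73.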